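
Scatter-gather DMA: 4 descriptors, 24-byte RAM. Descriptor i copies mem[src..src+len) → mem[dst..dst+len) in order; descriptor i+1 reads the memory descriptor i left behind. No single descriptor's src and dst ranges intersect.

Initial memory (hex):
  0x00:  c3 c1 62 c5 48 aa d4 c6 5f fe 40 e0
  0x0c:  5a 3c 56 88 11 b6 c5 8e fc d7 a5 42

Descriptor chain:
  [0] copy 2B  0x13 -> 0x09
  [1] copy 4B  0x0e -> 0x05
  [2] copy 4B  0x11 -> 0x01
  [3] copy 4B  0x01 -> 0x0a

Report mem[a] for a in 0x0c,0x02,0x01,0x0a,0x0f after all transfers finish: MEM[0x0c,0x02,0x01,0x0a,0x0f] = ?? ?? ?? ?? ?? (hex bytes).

MEM[0x0c,0x02,0x01,0x0a,0x0f] = 8e c5 b6 b6 88

#0 dst[0x09+2] := {0x8e,0xfc}
#1 dst[0x05+4] := {0x56,0x88,0x11,0xb6}
#2 dst[0x01+4] := {0xb6,0xc5,0x8e,0xfc}
#3 dst[0x0a+4] := {0xb6,0xc5,0x8e,0xfc}
query mem[0x0c]=0x8e, mem[0x02]=0xc5, mem[0x01]=0xb6, mem[0x0a]=0xb6, mem[0x0f]=0x88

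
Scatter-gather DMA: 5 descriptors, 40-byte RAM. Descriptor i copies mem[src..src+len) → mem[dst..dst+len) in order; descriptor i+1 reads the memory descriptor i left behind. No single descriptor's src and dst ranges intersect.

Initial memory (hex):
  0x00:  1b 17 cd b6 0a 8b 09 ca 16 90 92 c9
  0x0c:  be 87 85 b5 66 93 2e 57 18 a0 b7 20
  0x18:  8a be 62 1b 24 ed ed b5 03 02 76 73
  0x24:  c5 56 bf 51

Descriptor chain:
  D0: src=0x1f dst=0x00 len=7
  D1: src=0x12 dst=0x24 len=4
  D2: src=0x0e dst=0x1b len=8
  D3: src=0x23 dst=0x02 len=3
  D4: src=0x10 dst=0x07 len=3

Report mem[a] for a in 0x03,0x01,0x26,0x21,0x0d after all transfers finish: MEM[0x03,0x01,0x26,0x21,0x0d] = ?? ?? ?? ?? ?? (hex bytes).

D0: mem[0x00..0x06] <- [b5 03 02 76 73 c5 56]
D1: mem[0x24..0x27] <- [2e 57 18 a0]
D2: mem[0x1b..0x22] <- [85 b5 66 93 2e 57 18 a0]
D3: mem[0x02..0x04] <- [73 2e 57]
D4: mem[0x07..0x09] <- [66 93 2e]
query mem[0x03]=0x2e, mem[0x01]=0x03, mem[0x26]=0x18, mem[0x21]=0x18, mem[0x0d]=0x87

MEM[0x03,0x01,0x26,0x21,0x0d] = 2e 03 18 18 87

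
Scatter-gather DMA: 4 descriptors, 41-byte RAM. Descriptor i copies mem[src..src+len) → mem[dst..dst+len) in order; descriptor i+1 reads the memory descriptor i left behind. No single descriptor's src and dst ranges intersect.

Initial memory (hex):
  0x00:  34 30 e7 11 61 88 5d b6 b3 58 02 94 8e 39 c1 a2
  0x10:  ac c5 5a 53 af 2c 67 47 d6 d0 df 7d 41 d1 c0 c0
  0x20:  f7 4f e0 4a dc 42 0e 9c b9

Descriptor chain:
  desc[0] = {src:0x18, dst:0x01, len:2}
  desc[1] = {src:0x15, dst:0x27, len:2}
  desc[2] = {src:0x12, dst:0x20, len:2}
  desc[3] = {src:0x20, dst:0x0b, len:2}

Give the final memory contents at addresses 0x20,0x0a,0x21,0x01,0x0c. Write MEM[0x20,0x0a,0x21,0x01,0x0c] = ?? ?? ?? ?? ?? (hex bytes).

MEM[0x20,0x0a,0x21,0x01,0x0c] = 5a 02 53 d6 53

#0 dst[0x01+2] := {0xd6,0xd0}
#1 dst[0x27+2] := {0x2c,0x67}
#2 dst[0x20+2] := {0x5a,0x53}
#3 dst[0x0b+2] := {0x5a,0x53}
query mem[0x20]=0x5a, mem[0x0a]=0x02, mem[0x21]=0x53, mem[0x01]=0xd6, mem[0x0c]=0x53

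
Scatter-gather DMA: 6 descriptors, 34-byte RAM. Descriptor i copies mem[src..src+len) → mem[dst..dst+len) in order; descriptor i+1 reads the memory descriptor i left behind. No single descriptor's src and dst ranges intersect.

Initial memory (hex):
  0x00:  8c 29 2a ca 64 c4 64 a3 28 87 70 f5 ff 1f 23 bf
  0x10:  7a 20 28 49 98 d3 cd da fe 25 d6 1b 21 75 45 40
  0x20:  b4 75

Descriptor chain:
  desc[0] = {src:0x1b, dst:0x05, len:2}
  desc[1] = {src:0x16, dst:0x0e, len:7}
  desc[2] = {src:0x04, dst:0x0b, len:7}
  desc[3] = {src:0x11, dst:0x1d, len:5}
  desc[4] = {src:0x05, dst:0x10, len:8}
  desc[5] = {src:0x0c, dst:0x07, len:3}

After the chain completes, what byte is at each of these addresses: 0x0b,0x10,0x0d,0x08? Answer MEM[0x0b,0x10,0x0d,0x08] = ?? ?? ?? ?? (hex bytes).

[0] 0x1b->0x05 len=2 : 1b 21
[1] 0x16->0x0e len=7 : cd da fe 25 d6 1b 21
[2] 0x04->0x0b len=7 : 64 1b 21 a3 28 87 70
[3] 0x11->0x1d len=5 : 70 d6 1b 21 d3
[4] 0x05->0x10 len=8 : 1b 21 a3 28 87 70 64 1b
[5] 0x0c->0x07 len=3 : 1b 21 a3
query mem[0x0b]=0x64, mem[0x10]=0x1b, mem[0x0d]=0x21, mem[0x08]=0x21

MEM[0x0b,0x10,0x0d,0x08] = 64 1b 21 21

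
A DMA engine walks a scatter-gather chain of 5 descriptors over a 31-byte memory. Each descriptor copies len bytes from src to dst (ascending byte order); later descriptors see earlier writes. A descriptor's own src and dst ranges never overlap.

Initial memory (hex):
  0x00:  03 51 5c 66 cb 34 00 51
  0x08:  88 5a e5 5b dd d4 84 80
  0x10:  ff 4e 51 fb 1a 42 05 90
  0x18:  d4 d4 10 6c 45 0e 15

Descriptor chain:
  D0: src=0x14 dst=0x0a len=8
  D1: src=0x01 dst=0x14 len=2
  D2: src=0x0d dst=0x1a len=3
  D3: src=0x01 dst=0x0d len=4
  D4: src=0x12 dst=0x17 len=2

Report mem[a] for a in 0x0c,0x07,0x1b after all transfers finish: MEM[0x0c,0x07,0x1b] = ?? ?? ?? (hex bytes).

D0: mem[0x0a..0x11] <- [1a 42 05 90 d4 d4 10 6c]
D1: mem[0x14..0x15] <- [51 5c]
D2: mem[0x1a..0x1c] <- [90 d4 d4]
D3: mem[0x0d..0x10] <- [51 5c 66 cb]
D4: mem[0x17..0x18] <- [51 fb]
query mem[0x0c]=0x05, mem[0x07]=0x51, mem[0x1b]=0xd4

MEM[0x0c,0x07,0x1b] = 05 51 d4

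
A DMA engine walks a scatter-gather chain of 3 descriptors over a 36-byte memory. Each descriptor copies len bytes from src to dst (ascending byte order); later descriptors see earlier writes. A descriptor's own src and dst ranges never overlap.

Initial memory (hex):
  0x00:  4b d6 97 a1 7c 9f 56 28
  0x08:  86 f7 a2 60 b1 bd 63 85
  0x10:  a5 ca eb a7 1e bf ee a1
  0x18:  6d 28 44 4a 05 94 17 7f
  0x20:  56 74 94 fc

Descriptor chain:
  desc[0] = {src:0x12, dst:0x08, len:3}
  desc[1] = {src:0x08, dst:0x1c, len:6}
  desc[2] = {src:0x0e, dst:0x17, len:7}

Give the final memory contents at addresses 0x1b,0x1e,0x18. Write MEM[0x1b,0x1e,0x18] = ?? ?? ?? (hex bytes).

MEM[0x1b,0x1e,0x18] = eb 1e 85

  after D0: wrote 3B at 0x08 = eba71e
  after D1: wrote 6B at 0x1c = eba71e60b1bd
  after D2: wrote 7B at 0x17 = 6385a5caeba71e
query mem[0x1b]=0xeb, mem[0x1e]=0x1e, mem[0x18]=0x85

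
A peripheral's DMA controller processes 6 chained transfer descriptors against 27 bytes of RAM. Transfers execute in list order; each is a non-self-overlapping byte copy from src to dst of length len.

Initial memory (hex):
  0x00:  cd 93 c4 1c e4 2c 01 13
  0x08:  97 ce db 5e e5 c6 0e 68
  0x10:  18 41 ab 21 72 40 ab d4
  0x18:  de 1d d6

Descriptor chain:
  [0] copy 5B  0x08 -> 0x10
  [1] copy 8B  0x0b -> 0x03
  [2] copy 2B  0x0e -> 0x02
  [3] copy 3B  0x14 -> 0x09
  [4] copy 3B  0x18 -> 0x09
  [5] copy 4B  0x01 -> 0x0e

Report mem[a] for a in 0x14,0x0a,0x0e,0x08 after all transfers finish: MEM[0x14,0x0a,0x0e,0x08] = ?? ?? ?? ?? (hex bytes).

#0 dst[0x10+5] := {0x97,0xce,0xdb,0x5e,0xe5}
#1 dst[0x03+8] := {0x5e,0xe5,0xc6,0x0e,0x68,0x97,0xce,0xdb}
#2 dst[0x02+2] := {0x0e,0x68}
#3 dst[0x09+3] := {0xe5,0x40,0xab}
#4 dst[0x09+3] := {0xde,0x1d,0xd6}
#5 dst[0x0e+4] := {0x93,0x0e,0x68,0xe5}
query mem[0x14]=0xe5, mem[0x0a]=0x1d, mem[0x0e]=0x93, mem[0x08]=0x97

MEM[0x14,0x0a,0x0e,0x08] = e5 1d 93 97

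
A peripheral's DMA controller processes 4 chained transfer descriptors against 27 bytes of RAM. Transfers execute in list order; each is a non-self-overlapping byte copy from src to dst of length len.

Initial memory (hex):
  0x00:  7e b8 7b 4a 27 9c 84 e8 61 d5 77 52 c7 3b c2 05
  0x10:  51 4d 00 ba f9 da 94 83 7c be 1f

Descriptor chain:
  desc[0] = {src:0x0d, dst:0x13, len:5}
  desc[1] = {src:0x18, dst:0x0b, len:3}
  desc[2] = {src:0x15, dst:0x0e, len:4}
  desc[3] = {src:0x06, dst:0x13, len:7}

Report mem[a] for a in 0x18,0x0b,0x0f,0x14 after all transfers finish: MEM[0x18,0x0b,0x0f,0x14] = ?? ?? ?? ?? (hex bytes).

MEM[0x18,0x0b,0x0f,0x14] = 7c 7c 51 e8

#0 dst[0x13+5] := {0x3b,0xc2,0x05,0x51,0x4d}
#1 dst[0x0b+3] := {0x7c,0xbe,0x1f}
#2 dst[0x0e+4] := {0x05,0x51,0x4d,0x7c}
#3 dst[0x13+7] := {0x84,0xe8,0x61,0xd5,0x77,0x7c,0xbe}
query mem[0x18]=0x7c, mem[0x0b]=0x7c, mem[0x0f]=0x51, mem[0x14]=0xe8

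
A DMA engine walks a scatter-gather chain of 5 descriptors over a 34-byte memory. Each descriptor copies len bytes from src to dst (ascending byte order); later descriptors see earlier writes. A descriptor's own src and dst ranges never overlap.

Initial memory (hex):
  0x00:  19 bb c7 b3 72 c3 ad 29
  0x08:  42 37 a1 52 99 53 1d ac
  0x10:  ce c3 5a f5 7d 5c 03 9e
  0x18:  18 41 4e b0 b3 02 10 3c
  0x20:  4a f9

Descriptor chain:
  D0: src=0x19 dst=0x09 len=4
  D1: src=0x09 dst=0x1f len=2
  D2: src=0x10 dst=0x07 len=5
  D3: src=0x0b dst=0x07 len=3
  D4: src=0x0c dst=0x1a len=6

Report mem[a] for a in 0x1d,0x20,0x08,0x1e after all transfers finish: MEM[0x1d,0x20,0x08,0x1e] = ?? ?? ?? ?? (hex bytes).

MEM[0x1d,0x20,0x08,0x1e] = ac 4e b3 ce

D0: mem[0x09..0x0c] <- [41 4e b0 b3]
D1: mem[0x1f..0x20] <- [41 4e]
D2: mem[0x07..0x0b] <- [ce c3 5a f5 7d]
D3: mem[0x07..0x09] <- [7d b3 53]
D4: mem[0x1a..0x1f] <- [b3 53 1d ac ce c3]
query mem[0x1d]=0xac, mem[0x20]=0x4e, mem[0x08]=0xb3, mem[0x1e]=0xce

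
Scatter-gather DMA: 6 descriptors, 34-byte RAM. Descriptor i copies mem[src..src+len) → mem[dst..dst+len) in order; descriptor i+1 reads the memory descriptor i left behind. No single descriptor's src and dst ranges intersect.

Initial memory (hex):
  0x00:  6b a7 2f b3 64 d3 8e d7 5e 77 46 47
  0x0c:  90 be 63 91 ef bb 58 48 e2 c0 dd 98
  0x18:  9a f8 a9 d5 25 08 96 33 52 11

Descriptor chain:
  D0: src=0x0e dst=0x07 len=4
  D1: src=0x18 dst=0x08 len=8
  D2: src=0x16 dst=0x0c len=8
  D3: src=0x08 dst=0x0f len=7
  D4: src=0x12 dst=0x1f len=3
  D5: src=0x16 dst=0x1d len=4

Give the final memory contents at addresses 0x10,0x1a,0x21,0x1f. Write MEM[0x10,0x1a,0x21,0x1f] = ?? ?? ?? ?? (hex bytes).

MEM[0x10,0x1a,0x21,0x1f] = f8 a9 98 9a

[0] 0x0e->0x07 len=4 : 63 91 ef bb
[1] 0x18->0x08 len=8 : 9a f8 a9 d5 25 08 96 33
[2] 0x16->0x0c len=8 : dd 98 9a f8 a9 d5 25 08
[3] 0x08->0x0f len=7 : 9a f8 a9 d5 dd 98 9a
[4] 0x12->0x1f len=3 : d5 dd 98
[5] 0x16->0x1d len=4 : dd 98 9a f8
query mem[0x10]=0xf8, mem[0x1a]=0xa9, mem[0x21]=0x98, mem[0x1f]=0x9a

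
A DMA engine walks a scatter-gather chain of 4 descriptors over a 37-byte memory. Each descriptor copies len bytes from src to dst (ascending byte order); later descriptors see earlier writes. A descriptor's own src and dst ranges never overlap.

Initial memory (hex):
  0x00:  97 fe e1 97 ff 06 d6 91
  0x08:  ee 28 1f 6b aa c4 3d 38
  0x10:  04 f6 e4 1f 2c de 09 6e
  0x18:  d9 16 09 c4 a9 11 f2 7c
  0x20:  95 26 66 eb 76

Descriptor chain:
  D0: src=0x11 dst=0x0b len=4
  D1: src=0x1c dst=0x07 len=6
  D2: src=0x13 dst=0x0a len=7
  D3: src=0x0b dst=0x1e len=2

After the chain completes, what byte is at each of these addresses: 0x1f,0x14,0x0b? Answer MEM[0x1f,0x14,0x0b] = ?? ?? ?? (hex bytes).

MEM[0x1f,0x14,0x0b] = de 2c 2c

  after D0: wrote 4B at 0x0b = f6e41f2c
  after D1: wrote 6B at 0x07 = a911f27c9526
  after D2: wrote 7B at 0x0a = 1f2cde096ed916
  after D3: wrote 2B at 0x1e = 2cde
query mem[0x1f]=0xde, mem[0x14]=0x2c, mem[0x0b]=0x2c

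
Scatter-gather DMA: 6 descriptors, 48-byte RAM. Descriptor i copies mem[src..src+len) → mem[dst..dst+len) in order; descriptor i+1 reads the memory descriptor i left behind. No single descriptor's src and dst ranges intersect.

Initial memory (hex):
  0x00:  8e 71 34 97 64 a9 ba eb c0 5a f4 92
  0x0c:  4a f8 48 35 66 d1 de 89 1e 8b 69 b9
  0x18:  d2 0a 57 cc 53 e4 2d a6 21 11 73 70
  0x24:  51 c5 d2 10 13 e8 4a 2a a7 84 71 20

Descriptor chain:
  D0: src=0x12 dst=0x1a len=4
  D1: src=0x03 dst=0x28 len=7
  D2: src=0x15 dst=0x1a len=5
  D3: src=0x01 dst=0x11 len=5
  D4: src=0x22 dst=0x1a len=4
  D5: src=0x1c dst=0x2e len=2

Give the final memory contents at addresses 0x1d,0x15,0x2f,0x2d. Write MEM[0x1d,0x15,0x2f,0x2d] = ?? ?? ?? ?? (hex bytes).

#0 dst[0x1a+4] := {0xde,0x89,0x1e,0x8b}
#1 dst[0x28+7] := {0x97,0x64,0xa9,0xba,0xeb,0xc0,0x5a}
#2 dst[0x1a+5] := {0x8b,0x69,0xb9,0xd2,0x0a}
#3 dst[0x11+5] := {0x71,0x34,0x97,0x64,0xa9}
#4 dst[0x1a+4] := {0x73,0x70,0x51,0xc5}
#5 dst[0x2e+2] := {0x51,0xc5}
query mem[0x1d]=0xc5, mem[0x15]=0xa9, mem[0x2f]=0xc5, mem[0x2d]=0xc0

MEM[0x1d,0x15,0x2f,0x2d] = c5 a9 c5 c0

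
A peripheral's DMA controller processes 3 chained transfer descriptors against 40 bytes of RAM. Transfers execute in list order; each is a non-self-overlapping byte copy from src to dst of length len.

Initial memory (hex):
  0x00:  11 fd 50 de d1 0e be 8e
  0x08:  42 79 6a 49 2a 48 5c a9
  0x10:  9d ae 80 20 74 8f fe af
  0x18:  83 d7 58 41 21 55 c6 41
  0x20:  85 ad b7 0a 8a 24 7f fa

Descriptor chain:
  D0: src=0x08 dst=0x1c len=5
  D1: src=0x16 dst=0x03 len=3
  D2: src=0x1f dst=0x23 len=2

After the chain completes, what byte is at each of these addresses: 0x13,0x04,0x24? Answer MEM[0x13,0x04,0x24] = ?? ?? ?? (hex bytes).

#0 dst[0x1c+5] := {0x42,0x79,0x6a,0x49,0x2a}
#1 dst[0x03+3] := {0xfe,0xaf,0x83}
#2 dst[0x23+2] := {0x49,0x2a}
query mem[0x13]=0x20, mem[0x04]=0xaf, mem[0x24]=0x2a

MEM[0x13,0x04,0x24] = 20 af 2a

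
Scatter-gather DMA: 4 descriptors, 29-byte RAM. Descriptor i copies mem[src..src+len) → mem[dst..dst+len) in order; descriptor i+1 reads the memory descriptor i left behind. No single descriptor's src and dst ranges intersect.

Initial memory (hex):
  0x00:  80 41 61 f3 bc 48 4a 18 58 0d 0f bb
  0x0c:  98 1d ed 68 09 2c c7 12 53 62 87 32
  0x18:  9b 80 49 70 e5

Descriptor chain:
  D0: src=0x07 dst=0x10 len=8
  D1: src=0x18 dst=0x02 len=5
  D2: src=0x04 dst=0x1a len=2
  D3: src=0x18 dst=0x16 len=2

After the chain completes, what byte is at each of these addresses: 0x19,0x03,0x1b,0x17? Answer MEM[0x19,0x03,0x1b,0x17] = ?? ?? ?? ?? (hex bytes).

MEM[0x19,0x03,0x1b,0x17] = 80 80 70 80

D0: mem[0x10..0x17] <- [18 58 0d 0f bb 98 1d ed]
D1: mem[0x02..0x06] <- [9b 80 49 70 e5]
D2: mem[0x1a..0x1b] <- [49 70]
D3: mem[0x16..0x17] <- [9b 80]
query mem[0x19]=0x80, mem[0x03]=0x80, mem[0x1b]=0x70, mem[0x17]=0x80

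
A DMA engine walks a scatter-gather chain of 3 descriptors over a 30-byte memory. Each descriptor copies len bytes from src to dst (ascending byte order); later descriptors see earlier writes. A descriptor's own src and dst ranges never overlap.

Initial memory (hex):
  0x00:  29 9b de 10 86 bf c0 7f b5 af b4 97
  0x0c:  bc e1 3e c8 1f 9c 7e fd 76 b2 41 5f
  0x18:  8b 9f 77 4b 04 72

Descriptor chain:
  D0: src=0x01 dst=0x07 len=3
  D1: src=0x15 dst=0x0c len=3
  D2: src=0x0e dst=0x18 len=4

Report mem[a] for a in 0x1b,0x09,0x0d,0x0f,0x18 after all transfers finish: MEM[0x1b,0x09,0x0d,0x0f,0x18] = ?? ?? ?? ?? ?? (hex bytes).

MEM[0x1b,0x09,0x0d,0x0f,0x18] = 9c 10 41 c8 5f

D0: mem[0x07..0x09] <- [9b de 10]
D1: mem[0x0c..0x0e] <- [b2 41 5f]
D2: mem[0x18..0x1b] <- [5f c8 1f 9c]
query mem[0x1b]=0x9c, mem[0x09]=0x10, mem[0x0d]=0x41, mem[0x0f]=0xc8, mem[0x18]=0x5f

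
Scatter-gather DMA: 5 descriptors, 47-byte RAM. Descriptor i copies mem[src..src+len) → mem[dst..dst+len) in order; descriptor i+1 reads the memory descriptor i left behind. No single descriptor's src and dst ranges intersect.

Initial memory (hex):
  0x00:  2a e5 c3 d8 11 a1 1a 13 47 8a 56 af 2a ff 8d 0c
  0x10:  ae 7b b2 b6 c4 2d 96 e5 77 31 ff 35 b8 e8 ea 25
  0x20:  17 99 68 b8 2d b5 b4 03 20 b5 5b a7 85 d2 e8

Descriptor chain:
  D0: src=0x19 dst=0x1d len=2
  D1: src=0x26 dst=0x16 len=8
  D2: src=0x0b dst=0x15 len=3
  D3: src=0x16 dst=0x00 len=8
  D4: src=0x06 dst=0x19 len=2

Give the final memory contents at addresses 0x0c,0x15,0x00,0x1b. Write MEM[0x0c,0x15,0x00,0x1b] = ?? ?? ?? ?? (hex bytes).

[0] 0x19->0x1d len=2 : 31 ff
[1] 0x26->0x16 len=8 : b4 03 20 b5 5b a7 85 d2
[2] 0x0b->0x15 len=3 : af 2a ff
[3] 0x16->0x00 len=8 : 2a ff 20 b5 5b a7 85 d2
[4] 0x06->0x19 len=2 : 85 d2
query mem[0x0c]=0x2a, mem[0x15]=0xaf, mem[0x00]=0x2a, mem[0x1b]=0xa7

MEM[0x0c,0x15,0x00,0x1b] = 2a af 2a a7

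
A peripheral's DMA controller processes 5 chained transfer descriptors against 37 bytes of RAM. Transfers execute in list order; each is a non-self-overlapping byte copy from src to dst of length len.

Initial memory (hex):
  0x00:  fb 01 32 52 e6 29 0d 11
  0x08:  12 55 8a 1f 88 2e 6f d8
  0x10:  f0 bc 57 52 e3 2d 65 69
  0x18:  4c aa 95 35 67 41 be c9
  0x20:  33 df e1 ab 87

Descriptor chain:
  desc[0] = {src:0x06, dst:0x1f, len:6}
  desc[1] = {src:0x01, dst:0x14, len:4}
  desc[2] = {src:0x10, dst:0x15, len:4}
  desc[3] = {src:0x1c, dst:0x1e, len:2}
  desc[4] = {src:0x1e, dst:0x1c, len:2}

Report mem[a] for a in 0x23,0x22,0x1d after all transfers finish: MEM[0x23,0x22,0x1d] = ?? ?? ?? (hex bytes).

MEM[0x23,0x22,0x1d] = 8a 55 41

  after D0: wrote 6B at 0x1f = 0d1112558a1f
  after D1: wrote 4B at 0x14 = 013252e6
  after D2: wrote 4B at 0x15 = f0bc5752
  after D3: wrote 2B at 0x1e = 6741
  after D4: wrote 2B at 0x1c = 6741
query mem[0x23]=0x8a, mem[0x22]=0x55, mem[0x1d]=0x41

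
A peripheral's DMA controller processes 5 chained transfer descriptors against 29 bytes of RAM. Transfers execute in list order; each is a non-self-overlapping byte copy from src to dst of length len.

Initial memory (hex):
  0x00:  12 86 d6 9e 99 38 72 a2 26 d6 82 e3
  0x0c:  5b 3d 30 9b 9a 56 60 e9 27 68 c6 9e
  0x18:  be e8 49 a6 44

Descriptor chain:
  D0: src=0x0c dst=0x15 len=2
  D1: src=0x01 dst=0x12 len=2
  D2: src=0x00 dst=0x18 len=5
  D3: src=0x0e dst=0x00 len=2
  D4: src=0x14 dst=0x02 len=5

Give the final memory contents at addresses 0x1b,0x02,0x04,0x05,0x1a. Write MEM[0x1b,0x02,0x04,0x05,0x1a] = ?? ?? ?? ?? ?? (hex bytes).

MEM[0x1b,0x02,0x04,0x05,0x1a] = 9e 27 3d 9e d6

D0: mem[0x15..0x16] <- [5b 3d]
D1: mem[0x12..0x13] <- [86 d6]
D2: mem[0x18..0x1c] <- [12 86 d6 9e 99]
D3: mem[0x00..0x01] <- [30 9b]
D4: mem[0x02..0x06] <- [27 5b 3d 9e 12]
query mem[0x1b]=0x9e, mem[0x02]=0x27, mem[0x04]=0x3d, mem[0x05]=0x9e, mem[0x1a]=0xd6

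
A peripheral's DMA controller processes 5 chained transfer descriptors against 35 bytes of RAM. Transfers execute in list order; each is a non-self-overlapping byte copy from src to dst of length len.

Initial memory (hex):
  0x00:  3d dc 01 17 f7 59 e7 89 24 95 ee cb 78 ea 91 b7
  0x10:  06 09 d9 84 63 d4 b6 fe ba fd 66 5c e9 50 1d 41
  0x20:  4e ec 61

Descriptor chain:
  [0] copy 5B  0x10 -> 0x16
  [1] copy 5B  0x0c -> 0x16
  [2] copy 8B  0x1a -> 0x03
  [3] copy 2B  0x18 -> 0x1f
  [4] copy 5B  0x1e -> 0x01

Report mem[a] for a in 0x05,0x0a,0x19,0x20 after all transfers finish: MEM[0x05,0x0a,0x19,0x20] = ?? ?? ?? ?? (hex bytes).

MEM[0x05,0x0a,0x19,0x20] = 61 ec b7 b7

[0] 0x10->0x16 len=5 : 06 09 d9 84 63
[1] 0x0c->0x16 len=5 : 78 ea 91 b7 06
[2] 0x1a->0x03 len=8 : 06 5c e9 50 1d 41 4e ec
[3] 0x18->0x1f len=2 : 91 b7
[4] 0x1e->0x01 len=5 : 1d 91 b7 ec 61
query mem[0x05]=0x61, mem[0x0a]=0xec, mem[0x19]=0xb7, mem[0x20]=0xb7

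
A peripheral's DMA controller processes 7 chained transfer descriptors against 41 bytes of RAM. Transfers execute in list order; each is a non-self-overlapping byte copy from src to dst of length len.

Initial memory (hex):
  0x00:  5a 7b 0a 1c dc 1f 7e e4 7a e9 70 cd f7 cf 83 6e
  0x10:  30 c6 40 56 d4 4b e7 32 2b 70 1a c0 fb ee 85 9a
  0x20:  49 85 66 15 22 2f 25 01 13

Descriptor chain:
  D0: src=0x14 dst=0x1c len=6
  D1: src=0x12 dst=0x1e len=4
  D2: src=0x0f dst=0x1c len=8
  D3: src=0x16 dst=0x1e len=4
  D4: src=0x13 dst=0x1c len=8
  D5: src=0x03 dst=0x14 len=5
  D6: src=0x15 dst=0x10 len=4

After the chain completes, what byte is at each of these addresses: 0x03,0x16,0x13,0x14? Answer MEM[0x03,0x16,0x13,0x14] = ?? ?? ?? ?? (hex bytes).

MEM[0x03,0x16,0x13,0x14] = 1c 1f e4 1c

  after D0: wrote 6B at 0x1c = d44be7322b70
  after D1: wrote 4B at 0x1e = 4056d44b
  after D2: wrote 8B at 0x1c = 6e30c64056d44be7
  after D3: wrote 4B at 0x1e = e7322b70
  after D4: wrote 8B at 0x1c = 56d44be7322b701a
  after D5: wrote 5B at 0x14 = 1cdc1f7ee4
  after D6: wrote 4B at 0x10 = dc1f7ee4
query mem[0x03]=0x1c, mem[0x16]=0x1f, mem[0x13]=0xe4, mem[0x14]=0x1c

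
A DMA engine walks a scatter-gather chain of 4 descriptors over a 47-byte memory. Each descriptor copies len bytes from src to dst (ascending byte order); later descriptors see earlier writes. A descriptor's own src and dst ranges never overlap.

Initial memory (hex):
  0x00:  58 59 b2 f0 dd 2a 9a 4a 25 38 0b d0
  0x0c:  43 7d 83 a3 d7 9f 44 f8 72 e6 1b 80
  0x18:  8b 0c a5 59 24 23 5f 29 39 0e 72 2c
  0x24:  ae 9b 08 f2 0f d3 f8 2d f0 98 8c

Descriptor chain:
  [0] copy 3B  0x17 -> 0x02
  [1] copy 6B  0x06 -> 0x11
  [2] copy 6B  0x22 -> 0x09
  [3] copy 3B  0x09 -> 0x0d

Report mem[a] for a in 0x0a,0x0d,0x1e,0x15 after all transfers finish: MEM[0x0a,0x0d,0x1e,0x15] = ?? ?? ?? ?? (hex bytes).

  after D0: wrote 3B at 0x02 = 808b0c
  after D1: wrote 6B at 0x11 = 9a4a25380bd0
  after D2: wrote 6B at 0x09 = 722cae9b08f2
  after D3: wrote 3B at 0x0d = 722cae
query mem[0x0a]=0x2c, mem[0x0d]=0x72, mem[0x1e]=0x5f, mem[0x15]=0x0b

MEM[0x0a,0x0d,0x1e,0x15] = 2c 72 5f 0b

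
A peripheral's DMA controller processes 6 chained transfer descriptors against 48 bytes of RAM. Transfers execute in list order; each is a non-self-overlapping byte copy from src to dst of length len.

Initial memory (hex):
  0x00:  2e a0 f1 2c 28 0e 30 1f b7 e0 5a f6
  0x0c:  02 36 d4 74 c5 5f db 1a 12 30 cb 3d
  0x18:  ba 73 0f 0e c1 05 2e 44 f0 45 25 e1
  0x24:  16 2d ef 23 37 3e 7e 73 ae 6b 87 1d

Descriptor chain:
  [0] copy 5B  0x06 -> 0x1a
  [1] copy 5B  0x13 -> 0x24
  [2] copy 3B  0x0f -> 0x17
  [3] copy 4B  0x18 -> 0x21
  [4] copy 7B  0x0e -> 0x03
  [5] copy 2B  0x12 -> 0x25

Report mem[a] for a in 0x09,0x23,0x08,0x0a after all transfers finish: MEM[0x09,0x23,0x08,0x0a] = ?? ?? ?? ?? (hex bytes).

[0] 0x06->0x1a len=5 : 30 1f b7 e0 5a
[1] 0x13->0x24 len=5 : 1a 12 30 cb 3d
[2] 0x0f->0x17 len=3 : 74 c5 5f
[3] 0x18->0x21 len=4 : c5 5f 30 1f
[4] 0x0e->0x03 len=7 : d4 74 c5 5f db 1a 12
[5] 0x12->0x25 len=2 : db 1a
query mem[0x09]=0x12, mem[0x23]=0x30, mem[0x08]=0x1a, mem[0x0a]=0x5a

MEM[0x09,0x23,0x08,0x0a] = 12 30 1a 5a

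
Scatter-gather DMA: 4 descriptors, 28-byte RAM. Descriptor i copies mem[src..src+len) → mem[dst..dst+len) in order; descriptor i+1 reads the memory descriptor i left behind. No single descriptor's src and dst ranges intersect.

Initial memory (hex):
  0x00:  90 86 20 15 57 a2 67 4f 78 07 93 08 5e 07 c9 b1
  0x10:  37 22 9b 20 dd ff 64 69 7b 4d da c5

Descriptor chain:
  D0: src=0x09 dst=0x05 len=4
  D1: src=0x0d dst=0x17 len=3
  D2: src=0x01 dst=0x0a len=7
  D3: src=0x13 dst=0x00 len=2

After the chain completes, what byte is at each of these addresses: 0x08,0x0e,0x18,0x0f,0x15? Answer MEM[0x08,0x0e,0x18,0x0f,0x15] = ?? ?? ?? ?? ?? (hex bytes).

MEM[0x08,0x0e,0x18,0x0f,0x15] = 5e 07 c9 93 ff

[0] 0x09->0x05 len=4 : 07 93 08 5e
[1] 0x0d->0x17 len=3 : 07 c9 b1
[2] 0x01->0x0a len=7 : 86 20 15 57 07 93 08
[3] 0x13->0x00 len=2 : 20 dd
query mem[0x08]=0x5e, mem[0x0e]=0x07, mem[0x18]=0xc9, mem[0x0f]=0x93, mem[0x15]=0xff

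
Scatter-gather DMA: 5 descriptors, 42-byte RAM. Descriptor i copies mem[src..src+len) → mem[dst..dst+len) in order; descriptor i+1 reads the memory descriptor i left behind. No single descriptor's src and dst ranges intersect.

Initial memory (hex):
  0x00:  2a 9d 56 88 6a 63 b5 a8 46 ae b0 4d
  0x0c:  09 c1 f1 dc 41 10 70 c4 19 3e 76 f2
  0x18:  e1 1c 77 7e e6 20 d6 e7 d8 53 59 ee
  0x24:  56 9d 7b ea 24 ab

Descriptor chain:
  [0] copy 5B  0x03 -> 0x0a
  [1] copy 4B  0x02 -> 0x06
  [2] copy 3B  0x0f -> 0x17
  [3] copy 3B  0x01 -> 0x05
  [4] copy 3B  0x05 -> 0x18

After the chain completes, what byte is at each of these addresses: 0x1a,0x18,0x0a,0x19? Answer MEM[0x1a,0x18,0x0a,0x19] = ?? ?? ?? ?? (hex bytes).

  after D0: wrote 5B at 0x0a = 886a63b5a8
  after D1: wrote 4B at 0x06 = 56886a63
  after D2: wrote 3B at 0x17 = dc4110
  after D3: wrote 3B at 0x05 = 9d5688
  after D4: wrote 3B at 0x18 = 9d5688
query mem[0x1a]=0x88, mem[0x18]=0x9d, mem[0x0a]=0x88, mem[0x19]=0x56

MEM[0x1a,0x18,0x0a,0x19] = 88 9d 88 56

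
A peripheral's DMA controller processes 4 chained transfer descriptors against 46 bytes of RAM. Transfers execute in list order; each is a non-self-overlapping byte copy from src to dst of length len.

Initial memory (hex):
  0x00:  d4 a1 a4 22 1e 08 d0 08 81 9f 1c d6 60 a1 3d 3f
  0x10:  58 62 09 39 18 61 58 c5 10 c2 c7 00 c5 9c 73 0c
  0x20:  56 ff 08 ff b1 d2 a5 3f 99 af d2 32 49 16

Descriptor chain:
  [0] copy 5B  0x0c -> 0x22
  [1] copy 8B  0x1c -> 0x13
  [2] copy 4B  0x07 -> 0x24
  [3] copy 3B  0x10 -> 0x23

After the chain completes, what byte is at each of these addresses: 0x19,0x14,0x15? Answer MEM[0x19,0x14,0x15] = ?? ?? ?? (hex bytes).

MEM[0x19,0x14,0x15] = 60 9c 73

D0: mem[0x22..0x26] <- [60 a1 3d 3f 58]
D1: mem[0x13..0x1a] <- [c5 9c 73 0c 56 ff 60 a1]
D2: mem[0x24..0x27] <- [08 81 9f 1c]
D3: mem[0x23..0x25] <- [58 62 09]
query mem[0x19]=0x60, mem[0x14]=0x9c, mem[0x15]=0x73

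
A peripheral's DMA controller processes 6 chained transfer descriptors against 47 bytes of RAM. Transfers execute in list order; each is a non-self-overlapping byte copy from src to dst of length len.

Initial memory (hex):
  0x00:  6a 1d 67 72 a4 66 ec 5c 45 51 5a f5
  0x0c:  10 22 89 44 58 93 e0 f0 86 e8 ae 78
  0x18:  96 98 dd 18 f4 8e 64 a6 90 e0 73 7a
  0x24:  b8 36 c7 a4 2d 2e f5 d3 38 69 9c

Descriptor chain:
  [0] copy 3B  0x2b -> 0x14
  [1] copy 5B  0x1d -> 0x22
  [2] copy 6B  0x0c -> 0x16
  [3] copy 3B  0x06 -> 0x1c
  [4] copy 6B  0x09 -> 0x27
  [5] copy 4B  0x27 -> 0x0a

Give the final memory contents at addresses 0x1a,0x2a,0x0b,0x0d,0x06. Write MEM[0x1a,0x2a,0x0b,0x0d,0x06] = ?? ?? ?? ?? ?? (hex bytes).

D0: mem[0x14..0x16] <- [d3 38 69]
D1: mem[0x22..0x26] <- [8e 64 a6 90 e0]
D2: mem[0x16..0x1b] <- [10 22 89 44 58 93]
D3: mem[0x1c..0x1e] <- [ec 5c 45]
D4: mem[0x27..0x2c] <- [51 5a f5 10 22 89]
D5: mem[0x0a..0x0d] <- [51 5a f5 10]
query mem[0x1a]=0x58, mem[0x2a]=0x10, mem[0x0b]=0x5a, mem[0x0d]=0x10, mem[0x06]=0xec

MEM[0x1a,0x2a,0x0b,0x0d,0x06] = 58 10 5a 10 ec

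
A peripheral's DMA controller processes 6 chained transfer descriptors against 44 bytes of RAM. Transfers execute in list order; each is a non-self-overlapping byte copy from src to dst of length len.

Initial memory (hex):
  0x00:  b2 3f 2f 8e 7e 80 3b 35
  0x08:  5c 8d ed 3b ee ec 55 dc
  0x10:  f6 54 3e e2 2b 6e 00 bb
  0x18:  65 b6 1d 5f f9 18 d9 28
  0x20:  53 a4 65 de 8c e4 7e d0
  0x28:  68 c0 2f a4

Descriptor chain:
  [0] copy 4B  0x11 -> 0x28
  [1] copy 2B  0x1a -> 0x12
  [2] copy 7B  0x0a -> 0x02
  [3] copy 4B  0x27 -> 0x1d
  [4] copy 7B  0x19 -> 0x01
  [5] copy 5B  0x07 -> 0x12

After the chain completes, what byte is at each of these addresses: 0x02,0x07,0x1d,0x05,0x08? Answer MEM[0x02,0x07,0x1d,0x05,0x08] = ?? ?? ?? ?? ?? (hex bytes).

MEM[0x02,0x07,0x1d,0x05,0x08] = 1d 3e d0 d0 f6

[0] 0x11->0x28 len=4 : 54 3e e2 2b
[1] 0x1a->0x12 len=2 : 1d 5f
[2] 0x0a->0x02 len=7 : ed 3b ee ec 55 dc f6
[3] 0x27->0x1d len=4 : d0 54 3e e2
[4] 0x19->0x01 len=7 : b6 1d 5f f9 d0 54 3e
[5] 0x07->0x12 len=5 : 3e f6 8d ed 3b
query mem[0x02]=0x1d, mem[0x07]=0x3e, mem[0x1d]=0xd0, mem[0x05]=0xd0, mem[0x08]=0xf6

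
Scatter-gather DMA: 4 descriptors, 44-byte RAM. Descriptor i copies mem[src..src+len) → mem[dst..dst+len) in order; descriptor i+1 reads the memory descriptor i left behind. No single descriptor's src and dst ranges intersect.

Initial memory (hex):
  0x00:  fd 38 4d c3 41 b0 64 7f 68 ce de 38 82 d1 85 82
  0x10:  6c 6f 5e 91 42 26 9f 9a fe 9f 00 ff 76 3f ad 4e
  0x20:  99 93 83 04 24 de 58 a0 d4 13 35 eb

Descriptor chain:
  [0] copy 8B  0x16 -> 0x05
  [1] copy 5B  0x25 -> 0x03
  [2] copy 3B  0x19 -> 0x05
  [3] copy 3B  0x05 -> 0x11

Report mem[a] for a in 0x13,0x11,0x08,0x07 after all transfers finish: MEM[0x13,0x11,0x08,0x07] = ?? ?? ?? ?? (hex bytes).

MEM[0x13,0x11,0x08,0x07] = ff 9f 9f ff

#0 dst[0x05+8] := {0x9f,0x9a,0xfe,0x9f,0x00,0xff,0x76,0x3f}
#1 dst[0x03+5] := {0xde,0x58,0xa0,0xd4,0x13}
#2 dst[0x05+3] := {0x9f,0x00,0xff}
#3 dst[0x11+3] := {0x9f,0x00,0xff}
query mem[0x13]=0xff, mem[0x11]=0x9f, mem[0x08]=0x9f, mem[0x07]=0xff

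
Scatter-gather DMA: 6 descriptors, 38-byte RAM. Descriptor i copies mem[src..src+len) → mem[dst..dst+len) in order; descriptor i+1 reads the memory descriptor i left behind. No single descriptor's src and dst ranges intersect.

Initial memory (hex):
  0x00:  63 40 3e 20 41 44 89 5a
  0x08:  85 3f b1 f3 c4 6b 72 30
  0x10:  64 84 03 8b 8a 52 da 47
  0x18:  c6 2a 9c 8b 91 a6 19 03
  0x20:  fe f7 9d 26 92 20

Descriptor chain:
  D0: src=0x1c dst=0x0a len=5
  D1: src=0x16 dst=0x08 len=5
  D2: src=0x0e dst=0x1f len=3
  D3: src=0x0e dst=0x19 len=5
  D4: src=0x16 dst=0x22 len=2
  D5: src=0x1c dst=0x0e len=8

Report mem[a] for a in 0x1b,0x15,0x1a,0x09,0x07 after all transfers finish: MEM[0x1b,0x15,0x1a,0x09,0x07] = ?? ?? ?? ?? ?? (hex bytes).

MEM[0x1b,0x15,0x1a,0x09,0x07] = 64 47 30 47 5a

[0] 0x1c->0x0a len=5 : 91 a6 19 03 fe
[1] 0x16->0x08 len=5 : da 47 c6 2a 9c
[2] 0x0e->0x1f len=3 : fe 30 64
[3] 0x0e->0x19 len=5 : fe 30 64 84 03
[4] 0x16->0x22 len=2 : da 47
[5] 0x1c->0x0e len=8 : 84 03 19 fe 30 64 da 47
query mem[0x1b]=0x64, mem[0x15]=0x47, mem[0x1a]=0x30, mem[0x09]=0x47, mem[0x07]=0x5a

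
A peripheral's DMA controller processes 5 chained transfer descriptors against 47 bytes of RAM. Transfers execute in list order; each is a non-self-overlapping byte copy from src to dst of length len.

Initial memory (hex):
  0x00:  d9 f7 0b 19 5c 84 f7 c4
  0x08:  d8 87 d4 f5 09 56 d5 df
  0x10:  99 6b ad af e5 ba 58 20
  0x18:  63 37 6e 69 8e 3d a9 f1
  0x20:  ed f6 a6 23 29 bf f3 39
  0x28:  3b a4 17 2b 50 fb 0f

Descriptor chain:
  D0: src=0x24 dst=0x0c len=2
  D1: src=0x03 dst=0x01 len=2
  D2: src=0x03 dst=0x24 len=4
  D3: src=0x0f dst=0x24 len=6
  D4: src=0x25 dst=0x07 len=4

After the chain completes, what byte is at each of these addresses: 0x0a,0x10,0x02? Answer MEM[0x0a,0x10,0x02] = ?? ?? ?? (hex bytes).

MEM[0x0a,0x10,0x02] = af 99 5c

[0] 0x24->0x0c len=2 : 29 bf
[1] 0x03->0x01 len=2 : 19 5c
[2] 0x03->0x24 len=4 : 19 5c 84 f7
[3] 0x0f->0x24 len=6 : df 99 6b ad af e5
[4] 0x25->0x07 len=4 : 99 6b ad af
query mem[0x0a]=0xaf, mem[0x10]=0x99, mem[0x02]=0x5c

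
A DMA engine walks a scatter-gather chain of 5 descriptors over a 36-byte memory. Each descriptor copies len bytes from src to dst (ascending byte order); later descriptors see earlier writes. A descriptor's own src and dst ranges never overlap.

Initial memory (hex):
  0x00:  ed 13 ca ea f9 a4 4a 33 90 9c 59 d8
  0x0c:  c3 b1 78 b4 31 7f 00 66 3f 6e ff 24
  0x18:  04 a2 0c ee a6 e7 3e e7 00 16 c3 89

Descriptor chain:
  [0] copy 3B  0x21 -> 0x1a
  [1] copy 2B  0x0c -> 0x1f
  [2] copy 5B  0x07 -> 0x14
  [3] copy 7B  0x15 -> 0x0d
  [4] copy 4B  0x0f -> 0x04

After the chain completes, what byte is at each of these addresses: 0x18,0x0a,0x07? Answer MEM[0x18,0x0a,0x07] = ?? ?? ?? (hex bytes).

[0] 0x21->0x1a len=3 : 16 c3 89
[1] 0x0c->0x1f len=2 : c3 b1
[2] 0x07->0x14 len=5 : 33 90 9c 59 d8
[3] 0x15->0x0d len=7 : 90 9c 59 d8 a2 16 c3
[4] 0x0f->0x04 len=4 : 59 d8 a2 16
query mem[0x18]=0xd8, mem[0x0a]=0x59, mem[0x07]=0x16

MEM[0x18,0x0a,0x07] = d8 59 16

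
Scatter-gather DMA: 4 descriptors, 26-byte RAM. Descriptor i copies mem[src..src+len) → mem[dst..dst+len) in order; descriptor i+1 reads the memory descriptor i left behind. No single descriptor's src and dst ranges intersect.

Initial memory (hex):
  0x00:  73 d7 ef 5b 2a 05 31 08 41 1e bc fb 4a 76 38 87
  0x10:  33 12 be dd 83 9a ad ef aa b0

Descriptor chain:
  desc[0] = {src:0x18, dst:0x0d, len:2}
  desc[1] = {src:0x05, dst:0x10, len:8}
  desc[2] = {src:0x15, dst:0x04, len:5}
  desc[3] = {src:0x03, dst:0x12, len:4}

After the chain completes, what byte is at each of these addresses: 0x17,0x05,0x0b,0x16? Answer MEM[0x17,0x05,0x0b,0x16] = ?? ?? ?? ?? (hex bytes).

MEM[0x17,0x05,0x0b,0x16] = 4a fb fb fb

#0 dst[0x0d+2] := {0xaa,0xb0}
#1 dst[0x10+8] := {0x05,0x31,0x08,0x41,0x1e,0xbc,0xfb,0x4a}
#2 dst[0x04+5] := {0xbc,0xfb,0x4a,0xaa,0xb0}
#3 dst[0x12+4] := {0x5b,0xbc,0xfb,0x4a}
query mem[0x17]=0x4a, mem[0x05]=0xfb, mem[0x0b]=0xfb, mem[0x16]=0xfb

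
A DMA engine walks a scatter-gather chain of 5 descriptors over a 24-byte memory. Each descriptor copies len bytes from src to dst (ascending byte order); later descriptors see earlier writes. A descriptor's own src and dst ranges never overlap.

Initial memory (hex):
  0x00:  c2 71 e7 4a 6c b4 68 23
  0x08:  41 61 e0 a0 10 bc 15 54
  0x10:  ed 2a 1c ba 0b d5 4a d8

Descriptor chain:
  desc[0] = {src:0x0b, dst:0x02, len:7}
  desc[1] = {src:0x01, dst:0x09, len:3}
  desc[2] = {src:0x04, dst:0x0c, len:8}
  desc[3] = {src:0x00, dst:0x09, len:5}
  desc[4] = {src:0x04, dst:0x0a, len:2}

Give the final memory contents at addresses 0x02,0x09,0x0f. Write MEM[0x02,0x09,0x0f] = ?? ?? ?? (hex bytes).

MEM[0x02,0x09,0x0f] = a0 c2 ed

  after D0: wrote 7B at 0x02 = a010bc1554ed2a
  after D1: wrote 3B at 0x09 = 71a010
  after D2: wrote 8B at 0x0c = bc1554ed2a71a010
  after D3: wrote 5B at 0x09 = c271a010bc
  after D4: wrote 2B at 0x0a = bc15
query mem[0x02]=0xa0, mem[0x09]=0xc2, mem[0x0f]=0xed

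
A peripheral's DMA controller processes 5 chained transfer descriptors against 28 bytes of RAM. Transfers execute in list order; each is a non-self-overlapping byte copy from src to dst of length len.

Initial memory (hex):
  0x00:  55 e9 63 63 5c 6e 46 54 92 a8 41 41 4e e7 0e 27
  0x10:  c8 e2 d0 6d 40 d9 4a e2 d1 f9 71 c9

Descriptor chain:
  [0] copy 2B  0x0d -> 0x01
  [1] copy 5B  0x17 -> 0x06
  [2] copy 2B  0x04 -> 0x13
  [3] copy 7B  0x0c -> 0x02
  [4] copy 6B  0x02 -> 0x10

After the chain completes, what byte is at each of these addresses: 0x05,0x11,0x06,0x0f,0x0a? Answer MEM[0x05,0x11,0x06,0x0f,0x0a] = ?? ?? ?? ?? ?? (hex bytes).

  after D0: wrote 2B at 0x01 = e70e
  after D1: wrote 5B at 0x06 = e2d1f971c9
  after D2: wrote 2B at 0x13 = 5c6e
  after D3: wrote 7B at 0x02 = 4ee70e27c8e2d0
  after D4: wrote 6B at 0x10 = 4ee70e27c8e2
query mem[0x05]=0x27, mem[0x11]=0xe7, mem[0x06]=0xc8, mem[0x0f]=0x27, mem[0x0a]=0xc9

MEM[0x05,0x11,0x06,0x0f,0x0a] = 27 e7 c8 27 c9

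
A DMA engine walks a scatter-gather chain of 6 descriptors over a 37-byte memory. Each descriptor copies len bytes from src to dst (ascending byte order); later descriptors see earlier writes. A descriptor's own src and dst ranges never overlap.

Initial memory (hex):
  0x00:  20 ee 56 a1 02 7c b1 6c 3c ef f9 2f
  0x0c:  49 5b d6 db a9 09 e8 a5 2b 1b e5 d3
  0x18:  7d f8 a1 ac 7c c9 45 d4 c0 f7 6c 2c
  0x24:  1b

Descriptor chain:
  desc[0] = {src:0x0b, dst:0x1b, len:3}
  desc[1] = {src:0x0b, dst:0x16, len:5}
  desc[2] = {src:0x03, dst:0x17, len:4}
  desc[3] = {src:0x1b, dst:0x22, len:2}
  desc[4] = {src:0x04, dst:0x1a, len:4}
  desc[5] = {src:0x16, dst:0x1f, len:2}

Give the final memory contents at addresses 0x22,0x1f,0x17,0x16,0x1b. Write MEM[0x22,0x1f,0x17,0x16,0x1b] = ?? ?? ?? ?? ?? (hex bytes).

[0] 0x0b->0x1b len=3 : 2f 49 5b
[1] 0x0b->0x16 len=5 : 2f 49 5b d6 db
[2] 0x03->0x17 len=4 : a1 02 7c b1
[3] 0x1b->0x22 len=2 : 2f 49
[4] 0x04->0x1a len=4 : 02 7c b1 6c
[5] 0x16->0x1f len=2 : 2f a1
query mem[0x22]=0x2f, mem[0x1f]=0x2f, mem[0x17]=0xa1, mem[0x16]=0x2f, mem[0x1b]=0x7c

MEM[0x22,0x1f,0x17,0x16,0x1b] = 2f 2f a1 2f 7c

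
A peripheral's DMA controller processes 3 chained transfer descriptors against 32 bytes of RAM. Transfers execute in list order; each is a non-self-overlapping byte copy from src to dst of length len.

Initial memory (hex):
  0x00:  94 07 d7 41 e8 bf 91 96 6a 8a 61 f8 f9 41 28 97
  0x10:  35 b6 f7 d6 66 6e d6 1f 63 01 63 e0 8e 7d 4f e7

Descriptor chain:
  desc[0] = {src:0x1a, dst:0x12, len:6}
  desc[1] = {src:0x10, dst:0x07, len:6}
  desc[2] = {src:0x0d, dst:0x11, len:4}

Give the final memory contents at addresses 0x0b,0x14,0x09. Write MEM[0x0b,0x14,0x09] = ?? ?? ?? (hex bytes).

MEM[0x0b,0x14,0x09] = 8e 35 63

D0: mem[0x12..0x17] <- [63 e0 8e 7d 4f e7]
D1: mem[0x07..0x0c] <- [35 b6 63 e0 8e 7d]
D2: mem[0x11..0x14] <- [41 28 97 35]
query mem[0x0b]=0x8e, mem[0x14]=0x35, mem[0x09]=0x63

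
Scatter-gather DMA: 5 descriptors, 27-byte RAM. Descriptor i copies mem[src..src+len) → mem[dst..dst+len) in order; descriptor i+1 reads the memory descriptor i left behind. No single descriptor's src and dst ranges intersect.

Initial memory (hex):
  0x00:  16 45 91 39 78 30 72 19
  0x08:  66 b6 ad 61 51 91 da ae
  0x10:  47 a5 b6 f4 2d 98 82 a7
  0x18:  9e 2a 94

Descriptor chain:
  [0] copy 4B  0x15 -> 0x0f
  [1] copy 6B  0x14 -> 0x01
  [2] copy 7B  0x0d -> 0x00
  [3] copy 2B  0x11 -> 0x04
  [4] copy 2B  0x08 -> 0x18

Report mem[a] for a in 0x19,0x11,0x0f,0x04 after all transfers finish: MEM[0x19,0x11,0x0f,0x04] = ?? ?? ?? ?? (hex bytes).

MEM[0x19,0x11,0x0f,0x04] = b6 a7 98 a7

[0] 0x15->0x0f len=4 : 98 82 a7 9e
[1] 0x14->0x01 len=6 : 2d 98 82 a7 9e 2a
[2] 0x0d->0x00 len=7 : 91 da 98 82 a7 9e f4
[3] 0x11->0x04 len=2 : a7 9e
[4] 0x08->0x18 len=2 : 66 b6
query mem[0x19]=0xb6, mem[0x11]=0xa7, mem[0x0f]=0x98, mem[0x04]=0xa7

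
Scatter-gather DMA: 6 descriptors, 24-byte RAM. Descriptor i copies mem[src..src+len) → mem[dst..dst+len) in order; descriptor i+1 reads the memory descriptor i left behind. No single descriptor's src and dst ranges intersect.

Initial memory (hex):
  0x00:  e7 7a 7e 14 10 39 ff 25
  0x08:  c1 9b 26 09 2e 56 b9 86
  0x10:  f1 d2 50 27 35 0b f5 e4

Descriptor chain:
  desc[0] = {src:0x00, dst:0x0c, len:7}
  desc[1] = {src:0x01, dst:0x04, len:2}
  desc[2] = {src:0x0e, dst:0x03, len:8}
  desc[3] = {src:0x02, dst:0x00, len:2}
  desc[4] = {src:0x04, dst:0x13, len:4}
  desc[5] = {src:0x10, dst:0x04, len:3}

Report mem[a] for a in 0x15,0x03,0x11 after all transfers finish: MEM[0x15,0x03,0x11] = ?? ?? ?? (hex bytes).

MEM[0x15,0x03,0x11] = 39 7e 39

#0 dst[0x0c+7] := {0xe7,0x7a,0x7e,0x14,0x10,0x39,0xff}
#1 dst[0x04+2] := {0x7a,0x7e}
#2 dst[0x03+8] := {0x7e,0x14,0x10,0x39,0xff,0x27,0x35,0x0b}
#3 dst[0x00+2] := {0x7e,0x7e}
#4 dst[0x13+4] := {0x14,0x10,0x39,0xff}
#5 dst[0x04+3] := {0x10,0x39,0xff}
query mem[0x15]=0x39, mem[0x03]=0x7e, mem[0x11]=0x39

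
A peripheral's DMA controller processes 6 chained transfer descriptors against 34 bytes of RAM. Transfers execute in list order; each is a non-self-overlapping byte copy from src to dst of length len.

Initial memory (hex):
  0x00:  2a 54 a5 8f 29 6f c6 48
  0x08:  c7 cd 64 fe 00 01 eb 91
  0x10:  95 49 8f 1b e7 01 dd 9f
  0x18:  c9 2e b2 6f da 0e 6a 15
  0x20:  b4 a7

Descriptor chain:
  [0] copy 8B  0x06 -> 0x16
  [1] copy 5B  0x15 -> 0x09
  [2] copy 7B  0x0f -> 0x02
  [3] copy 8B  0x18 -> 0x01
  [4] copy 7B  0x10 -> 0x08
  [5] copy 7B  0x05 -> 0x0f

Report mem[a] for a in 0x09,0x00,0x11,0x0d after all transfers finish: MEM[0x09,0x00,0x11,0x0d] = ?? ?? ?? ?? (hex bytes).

MEM[0x09,0x00,0x11,0x0d] = 49 2a 6a 01

#0 dst[0x16+8] := {0xc6,0x48,0xc7,0xcd,0x64,0xfe,0x00,0x01}
#1 dst[0x09+5] := {0x01,0xc6,0x48,0xc7,0xcd}
#2 dst[0x02+7] := {0x91,0x95,0x49,0x8f,0x1b,0xe7,0x01}
#3 dst[0x01+8] := {0xc7,0xcd,0x64,0xfe,0x00,0x01,0x6a,0x15}
#4 dst[0x08+7] := {0x95,0x49,0x8f,0x1b,0xe7,0x01,0xc6}
#5 dst[0x0f+7] := {0x00,0x01,0x6a,0x95,0x49,0x8f,0x1b}
query mem[0x09]=0x49, mem[0x00]=0x2a, mem[0x11]=0x6a, mem[0x0d]=0x01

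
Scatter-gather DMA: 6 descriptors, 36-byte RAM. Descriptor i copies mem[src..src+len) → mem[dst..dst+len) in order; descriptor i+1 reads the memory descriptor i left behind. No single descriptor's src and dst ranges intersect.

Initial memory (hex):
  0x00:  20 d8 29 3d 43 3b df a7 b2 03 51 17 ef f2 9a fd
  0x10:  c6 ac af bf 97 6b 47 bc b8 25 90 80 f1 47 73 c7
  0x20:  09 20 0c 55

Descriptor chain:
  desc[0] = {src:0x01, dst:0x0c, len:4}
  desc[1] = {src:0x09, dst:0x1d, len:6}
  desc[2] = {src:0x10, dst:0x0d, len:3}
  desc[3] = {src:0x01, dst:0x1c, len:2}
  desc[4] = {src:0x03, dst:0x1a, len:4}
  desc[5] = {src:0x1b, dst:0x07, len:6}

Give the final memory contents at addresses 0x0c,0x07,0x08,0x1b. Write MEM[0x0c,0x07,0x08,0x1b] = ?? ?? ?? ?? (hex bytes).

  after D0: wrote 4B at 0x0c = d8293d43
  after D1: wrote 6B at 0x1d = 035117d8293d
  after D2: wrote 3B at 0x0d = c6acaf
  after D3: wrote 2B at 0x1c = d829
  after D4: wrote 4B at 0x1a = 3d433bdf
  after D5: wrote 6B at 0x07 = 433bdf5117d8
query mem[0x0c]=0xd8, mem[0x07]=0x43, mem[0x08]=0x3b, mem[0x1b]=0x43

MEM[0x0c,0x07,0x08,0x1b] = d8 43 3b 43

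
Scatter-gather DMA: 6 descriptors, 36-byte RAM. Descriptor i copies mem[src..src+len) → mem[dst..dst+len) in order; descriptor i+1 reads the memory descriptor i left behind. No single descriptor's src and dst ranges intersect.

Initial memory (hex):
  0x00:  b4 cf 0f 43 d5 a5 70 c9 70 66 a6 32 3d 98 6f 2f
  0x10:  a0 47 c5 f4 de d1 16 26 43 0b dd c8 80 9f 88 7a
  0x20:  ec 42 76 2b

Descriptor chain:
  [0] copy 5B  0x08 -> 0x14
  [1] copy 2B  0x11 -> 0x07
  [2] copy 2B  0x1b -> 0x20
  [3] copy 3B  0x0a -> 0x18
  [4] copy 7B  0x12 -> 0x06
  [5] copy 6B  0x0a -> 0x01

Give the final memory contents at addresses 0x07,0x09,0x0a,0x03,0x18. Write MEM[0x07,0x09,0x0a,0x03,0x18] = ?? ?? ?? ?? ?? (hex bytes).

  after D0: wrote 5B at 0x14 = 7066a6323d
  after D1: wrote 2B at 0x07 = 47c5
  after D2: wrote 2B at 0x20 = c880
  after D3: wrote 3B at 0x18 = a6323d
  after D4: wrote 7B at 0x06 = c5f47066a632a6
  after D5: wrote 6B at 0x01 = a632a6986f2f
query mem[0x07]=0xf4, mem[0x09]=0x66, mem[0x0a]=0xa6, mem[0x03]=0xa6, mem[0x18]=0xa6

MEM[0x07,0x09,0x0a,0x03,0x18] = f4 66 a6 a6 a6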